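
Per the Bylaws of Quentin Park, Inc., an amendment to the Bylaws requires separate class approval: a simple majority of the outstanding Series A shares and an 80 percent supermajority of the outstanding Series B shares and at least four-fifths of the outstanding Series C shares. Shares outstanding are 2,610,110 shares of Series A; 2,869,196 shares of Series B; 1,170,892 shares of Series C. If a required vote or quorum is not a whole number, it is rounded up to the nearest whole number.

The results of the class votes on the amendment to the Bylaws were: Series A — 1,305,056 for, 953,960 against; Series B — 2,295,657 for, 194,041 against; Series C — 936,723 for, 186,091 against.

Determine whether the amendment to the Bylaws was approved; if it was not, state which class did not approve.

Approved — every class gave the required vote.

Series A: a majority of 2610110 is 1305056; 1,305,056 required, 1,305,056 in favor — approved.
Series B: 4/5 of 2869196 = 2295356.80, rounded up to 2295357; 2,295,357 required, 2,295,657 in favor — approved.
Series C: 4/5 of 1170892 = 936713.60, rounded up to 936714; 936,714 required, 936,723 in favor — approved.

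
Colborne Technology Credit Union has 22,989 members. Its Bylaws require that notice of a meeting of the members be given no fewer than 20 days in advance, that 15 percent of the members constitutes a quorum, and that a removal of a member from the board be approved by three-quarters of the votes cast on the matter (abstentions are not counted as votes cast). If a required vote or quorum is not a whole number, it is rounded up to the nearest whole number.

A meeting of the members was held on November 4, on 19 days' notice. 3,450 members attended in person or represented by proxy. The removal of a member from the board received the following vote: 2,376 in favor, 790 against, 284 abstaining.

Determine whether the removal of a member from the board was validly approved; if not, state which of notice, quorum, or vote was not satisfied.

Invalid — notice requirement not satisfied.

Notice: 19 days given; 20 required. Not satisfied.
Quorum: 15% of 22,989 = 3,448.35, rounded up to 3,449; 3,450 present. Satisfied.
Vote: requires three-fourths of the votes cast (3,450 − 284 abstaining = 3,166); 3/4 of 3166 = 2374.50, rounded up to 2375, so 2,375 needed; 2,376 in favor. Satisfied.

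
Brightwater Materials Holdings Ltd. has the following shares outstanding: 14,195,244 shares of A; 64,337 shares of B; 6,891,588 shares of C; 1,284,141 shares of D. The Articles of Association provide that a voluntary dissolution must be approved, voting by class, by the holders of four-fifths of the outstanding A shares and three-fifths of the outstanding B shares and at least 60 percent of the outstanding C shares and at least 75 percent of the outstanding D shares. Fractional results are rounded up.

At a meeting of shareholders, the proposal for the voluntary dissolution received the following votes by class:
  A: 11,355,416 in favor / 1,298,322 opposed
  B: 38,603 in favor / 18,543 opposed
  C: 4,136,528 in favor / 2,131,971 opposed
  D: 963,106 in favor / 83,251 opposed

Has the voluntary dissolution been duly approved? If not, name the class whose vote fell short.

Not approved — the A shares did not give the required vote.

A: 4/5 of 14195244 = 11356195.20, rounded up to 11356196; 11,356,196 required, 11,355,416 in favor — not approved.
B: 3/5 of 64337 = 38602.20, rounded up to 38603; 38,603 required, 38,603 in favor — approved.
C: 3/5 of 6891588 = 4134952.80, rounded up to 4134953; 4,134,953 required, 4,136,528 in favor — approved.
D: 3/4 of 1284141 = 963105.75, rounded up to 963106; 963,106 required, 963,106 in favor — approved.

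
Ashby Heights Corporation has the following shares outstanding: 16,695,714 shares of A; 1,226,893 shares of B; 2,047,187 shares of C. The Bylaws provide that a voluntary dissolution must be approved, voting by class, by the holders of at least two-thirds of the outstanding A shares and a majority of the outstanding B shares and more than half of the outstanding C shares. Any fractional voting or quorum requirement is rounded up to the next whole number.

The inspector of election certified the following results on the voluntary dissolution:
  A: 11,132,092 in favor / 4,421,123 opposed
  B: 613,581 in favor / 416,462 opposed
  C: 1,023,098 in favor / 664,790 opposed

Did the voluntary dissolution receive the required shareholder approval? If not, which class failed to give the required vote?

A: 2/3 of 16695714 = 11130476; 11,130,476 required, 11,132,092 in favor — approved.
B: a majority of 1226893 is 613447; 613,447 required, 613,581 in favor — approved.
C: a majority of 2047187 is 1023594; 1,023,594 required, 1,023,098 in favor — not approved.

Not approved — the C shares did not give the required vote.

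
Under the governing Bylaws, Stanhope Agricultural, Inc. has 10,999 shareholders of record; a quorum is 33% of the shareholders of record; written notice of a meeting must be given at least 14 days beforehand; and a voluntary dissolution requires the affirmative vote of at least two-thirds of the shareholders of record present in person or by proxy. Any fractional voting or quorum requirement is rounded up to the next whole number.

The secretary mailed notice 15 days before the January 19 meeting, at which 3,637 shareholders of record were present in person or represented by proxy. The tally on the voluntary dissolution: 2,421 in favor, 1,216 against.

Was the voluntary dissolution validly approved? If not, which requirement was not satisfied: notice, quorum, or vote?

Invalid — vote requirement not satisfied.

Notice: 15 days given; 14 required. Satisfied.
Quorum: 33% of 10,999 = 3,629.67, rounded up to 3,630; 3,637 present. Satisfied.
Vote: requires two-thirds of those present (3,637); 2/3 of 3637 = 2424.67, rounded up to 2425, so 2,425 needed; 2,421 in favor. Not satisfied.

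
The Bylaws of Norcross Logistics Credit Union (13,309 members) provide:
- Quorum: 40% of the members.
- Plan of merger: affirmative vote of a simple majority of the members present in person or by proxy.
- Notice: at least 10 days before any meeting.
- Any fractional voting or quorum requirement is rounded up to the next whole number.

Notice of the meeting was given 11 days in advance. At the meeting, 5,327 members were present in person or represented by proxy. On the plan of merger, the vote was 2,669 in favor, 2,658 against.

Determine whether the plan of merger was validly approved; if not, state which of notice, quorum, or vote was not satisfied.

Valid — all requirements satisfied.

Notice: 11 days given; 10 required. Satisfied.
Quorum: 40% of 13,309 = 5,323.60, rounded up to 5,324; 5,327 present. Satisfied.
Vote: requires a majority of those present (5,327); a majority of 5327 is 2664, so 2,664 needed; 2,669 in favor. Satisfied.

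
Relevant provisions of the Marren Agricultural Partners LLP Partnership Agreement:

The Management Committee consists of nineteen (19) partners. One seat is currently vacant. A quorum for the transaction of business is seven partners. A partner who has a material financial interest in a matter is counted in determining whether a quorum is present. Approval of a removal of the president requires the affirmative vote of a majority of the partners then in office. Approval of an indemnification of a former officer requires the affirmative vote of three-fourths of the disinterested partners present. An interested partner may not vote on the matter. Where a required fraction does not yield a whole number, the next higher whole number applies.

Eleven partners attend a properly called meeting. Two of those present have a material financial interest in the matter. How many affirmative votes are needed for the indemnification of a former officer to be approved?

The indemnification of a former officer requires three-fourths of the disinterested partners present (11 − 2 = 9).
3/4 of 9 = 6.75, rounded up to 7.

7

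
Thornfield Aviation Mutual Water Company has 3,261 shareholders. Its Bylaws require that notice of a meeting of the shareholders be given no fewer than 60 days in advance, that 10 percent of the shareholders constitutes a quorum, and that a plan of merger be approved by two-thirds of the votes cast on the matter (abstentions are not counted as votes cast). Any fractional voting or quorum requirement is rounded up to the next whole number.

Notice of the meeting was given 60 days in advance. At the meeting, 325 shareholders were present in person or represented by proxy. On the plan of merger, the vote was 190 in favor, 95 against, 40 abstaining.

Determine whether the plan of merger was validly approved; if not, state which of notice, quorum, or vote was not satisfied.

Invalid — quorum requirement not satisfied.

Notice: 60 days given; 60 required. Satisfied.
Quorum: 10% of 3,261 = 326.10, rounded up to 327; 325 present. Not satisfied.
Vote: requires two-thirds of the votes cast (325 − 40 abstaining = 285); 2/3 of 285 = 190, so 190 needed; 190 in favor. Satisfied.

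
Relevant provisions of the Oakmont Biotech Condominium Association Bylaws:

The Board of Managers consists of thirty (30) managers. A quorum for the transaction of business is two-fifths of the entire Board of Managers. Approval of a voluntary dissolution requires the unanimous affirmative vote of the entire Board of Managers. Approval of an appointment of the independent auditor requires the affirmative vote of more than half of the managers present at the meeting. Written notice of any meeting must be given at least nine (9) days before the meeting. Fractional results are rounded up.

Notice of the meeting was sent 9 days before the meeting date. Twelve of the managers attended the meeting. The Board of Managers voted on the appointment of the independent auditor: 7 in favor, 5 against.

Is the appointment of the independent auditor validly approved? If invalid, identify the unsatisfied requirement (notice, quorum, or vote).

Valid — all requirements satisfied.

Notice: 9 days given; 9 required (9 ≥ 9). Satisfied.
Quorum: 12 present; quorum is 12. Satisfied.
Vote: the appointment of the independent auditor requires a majority of the managers present (12). A majority of 12 is 7, so 7 affirmative votes are needed; 7 voted in favor. Satisfied.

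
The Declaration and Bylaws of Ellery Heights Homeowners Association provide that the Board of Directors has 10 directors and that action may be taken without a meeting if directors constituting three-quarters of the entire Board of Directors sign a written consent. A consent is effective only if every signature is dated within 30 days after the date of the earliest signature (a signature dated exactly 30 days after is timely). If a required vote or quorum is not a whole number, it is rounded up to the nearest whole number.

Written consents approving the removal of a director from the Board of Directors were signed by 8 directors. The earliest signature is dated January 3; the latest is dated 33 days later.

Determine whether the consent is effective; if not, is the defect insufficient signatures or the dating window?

Signatures required: three-quarters of 10 — 3/4 of 10 = 7.50, rounded up to 8, so 8 needed; 8 signed. Sufficient.
Dating window: the latest signature is 33 days after the earliest; the limit is 30 days. Outside the window.

Not effective — dating-window requirement not satisfied.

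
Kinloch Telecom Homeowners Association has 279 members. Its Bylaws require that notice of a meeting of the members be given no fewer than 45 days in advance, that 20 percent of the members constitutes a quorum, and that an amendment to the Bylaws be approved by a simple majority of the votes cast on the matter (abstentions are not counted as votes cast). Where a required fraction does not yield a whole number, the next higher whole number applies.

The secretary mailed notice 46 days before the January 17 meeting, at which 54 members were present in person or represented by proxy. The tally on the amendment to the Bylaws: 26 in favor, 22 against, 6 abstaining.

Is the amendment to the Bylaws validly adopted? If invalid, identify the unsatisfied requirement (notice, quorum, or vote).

Notice: 46 days given; 45 required. Satisfied.
Quorum: 20% of 279 = 55.80, rounded up to 56; 54 present. Not satisfied.
Vote: requires a majority of the votes cast (54 − 6 abstaining = 48); a majority of 48 is 25, so 25 needed; 26 in favor. Satisfied.

Invalid — quorum requirement not satisfied.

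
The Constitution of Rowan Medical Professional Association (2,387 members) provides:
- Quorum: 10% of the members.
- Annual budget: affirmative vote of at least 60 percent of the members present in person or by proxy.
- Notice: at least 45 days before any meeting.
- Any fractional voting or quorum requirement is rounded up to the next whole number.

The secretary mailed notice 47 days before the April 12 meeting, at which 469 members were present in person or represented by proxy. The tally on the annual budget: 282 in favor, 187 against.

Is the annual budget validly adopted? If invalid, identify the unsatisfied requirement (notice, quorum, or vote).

Valid — all requirements satisfied.

Notice: 47 days given; 45 required. Satisfied.
Quorum: 10% of 2,387 = 238.70, rounded up to 239; 469 present. Satisfied.
Vote: requires three-fifths of those present (469); 3/5 of 469 = 281.40, rounded up to 282, so 282 needed; 282 in favor. Satisfied.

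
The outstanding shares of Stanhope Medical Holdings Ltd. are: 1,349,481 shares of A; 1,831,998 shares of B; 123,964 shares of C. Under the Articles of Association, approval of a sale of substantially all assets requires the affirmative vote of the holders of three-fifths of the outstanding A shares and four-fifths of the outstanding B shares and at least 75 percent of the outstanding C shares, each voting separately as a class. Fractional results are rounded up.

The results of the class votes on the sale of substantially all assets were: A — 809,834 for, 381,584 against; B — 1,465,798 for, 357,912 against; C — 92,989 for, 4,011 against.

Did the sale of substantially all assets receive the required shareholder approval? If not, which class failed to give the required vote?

A: 3/5 of 1349481 = 809688.60, rounded up to 809689; 809,689 required, 809,834 in favor — approved.
B: 4/5 of 1831998 = 1465598.40, rounded up to 1465599; 1,465,599 required, 1,465,798 in favor — approved.
C: 3/4 of 123964 = 92973; 92,973 required, 92,989 in favor — approved.

Approved — every class gave the required vote.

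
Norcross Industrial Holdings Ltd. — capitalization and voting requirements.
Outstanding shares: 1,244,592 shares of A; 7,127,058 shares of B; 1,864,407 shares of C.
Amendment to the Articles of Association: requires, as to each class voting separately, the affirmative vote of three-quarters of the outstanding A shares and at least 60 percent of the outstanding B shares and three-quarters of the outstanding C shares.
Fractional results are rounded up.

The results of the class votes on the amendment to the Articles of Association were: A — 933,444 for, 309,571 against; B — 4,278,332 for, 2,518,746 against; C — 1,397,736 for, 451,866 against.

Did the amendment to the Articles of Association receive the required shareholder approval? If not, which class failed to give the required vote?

Not approved — the C shares did not give the required vote.

A: 3/4 of 1244592 = 933444; 933,444 required, 933,444 in favor — approved.
B: 3/5 of 7127058 = 4276234.80, rounded up to 4276235; 4,276,235 required, 4,278,332 in favor — approved.
C: 3/4 of 1864407 = 1398305.25, rounded up to 1398306; 1,398,306 required, 1,397,736 in favor — not approved.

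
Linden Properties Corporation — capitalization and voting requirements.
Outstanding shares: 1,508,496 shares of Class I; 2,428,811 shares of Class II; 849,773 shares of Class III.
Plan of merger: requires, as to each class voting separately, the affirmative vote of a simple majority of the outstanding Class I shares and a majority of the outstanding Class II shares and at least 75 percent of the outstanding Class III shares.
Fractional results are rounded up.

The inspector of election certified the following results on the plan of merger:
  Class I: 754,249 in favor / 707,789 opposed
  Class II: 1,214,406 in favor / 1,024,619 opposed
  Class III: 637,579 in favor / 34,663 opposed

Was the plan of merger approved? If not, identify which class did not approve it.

Class I: a majority of 1508496 is 754249; 754,249 required, 754,249 in favor — approved.
Class II: a majority of 2428811 is 1214406; 1,214,406 required, 1,214,406 in favor — approved.
Class III: 3/4 of 849773 = 637329.75, rounded up to 637330; 637,330 required, 637,579 in favor — approved.

Approved — every class gave the required vote.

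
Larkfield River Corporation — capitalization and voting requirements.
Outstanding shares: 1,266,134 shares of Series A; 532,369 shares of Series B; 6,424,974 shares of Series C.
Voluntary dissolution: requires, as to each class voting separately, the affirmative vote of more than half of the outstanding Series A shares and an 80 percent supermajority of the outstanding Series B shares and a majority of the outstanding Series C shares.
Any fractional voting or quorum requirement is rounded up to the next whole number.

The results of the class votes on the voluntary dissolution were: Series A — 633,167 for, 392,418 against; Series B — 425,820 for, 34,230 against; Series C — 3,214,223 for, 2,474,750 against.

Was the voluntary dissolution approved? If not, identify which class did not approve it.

Series A: a majority of 1266134 is 633068; 633,068 required, 633,167 in favor — approved.
Series B: 4/5 of 532369 = 425895.20, rounded up to 425896; 425,896 required, 425,820 in favor — not approved.
Series C: a majority of 6424974 is 3212488; 3,212,488 required, 3,214,223 in favor — approved.

Not approved — the Series B shares did not give the required vote.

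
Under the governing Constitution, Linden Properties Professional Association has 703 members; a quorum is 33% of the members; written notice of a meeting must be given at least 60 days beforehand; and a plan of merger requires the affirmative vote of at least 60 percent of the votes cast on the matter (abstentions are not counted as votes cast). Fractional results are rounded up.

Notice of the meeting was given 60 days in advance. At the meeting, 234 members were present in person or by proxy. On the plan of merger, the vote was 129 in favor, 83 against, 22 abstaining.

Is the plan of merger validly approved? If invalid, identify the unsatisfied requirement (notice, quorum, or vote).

Valid — all requirements satisfied.

Notice: 60 days given; 60 required. Satisfied.
Quorum: 33% of 703 = 231.99, rounded up to 232; 234 present. Satisfied.
Vote: requires three-fifths of the votes cast (234 − 22 abstaining = 212); 3/5 of 212 = 127.20, rounded up to 128, so 128 needed; 129 in favor. Satisfied.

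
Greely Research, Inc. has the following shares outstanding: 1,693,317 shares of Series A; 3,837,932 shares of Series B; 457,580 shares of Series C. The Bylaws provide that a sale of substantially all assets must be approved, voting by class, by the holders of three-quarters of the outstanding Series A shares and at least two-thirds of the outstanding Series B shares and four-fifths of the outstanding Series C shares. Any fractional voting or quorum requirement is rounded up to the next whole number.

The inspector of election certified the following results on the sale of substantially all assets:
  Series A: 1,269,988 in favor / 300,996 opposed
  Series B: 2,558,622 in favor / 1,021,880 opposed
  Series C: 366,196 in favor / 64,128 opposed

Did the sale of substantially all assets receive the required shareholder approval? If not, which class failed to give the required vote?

Approved — every class gave the required vote.

Series A: 3/4 of 1693317 = 1269987.75, rounded up to 1269988; 1,269,988 required, 1,269,988 in favor — approved.
Series B: 2/3 of 3837932 = 2558621.33, rounded up to 2558622; 2,558,622 required, 2,558,622 in favor — approved.
Series C: 4/5 of 457580 = 366064; 366,064 required, 366,196 in favor — approved.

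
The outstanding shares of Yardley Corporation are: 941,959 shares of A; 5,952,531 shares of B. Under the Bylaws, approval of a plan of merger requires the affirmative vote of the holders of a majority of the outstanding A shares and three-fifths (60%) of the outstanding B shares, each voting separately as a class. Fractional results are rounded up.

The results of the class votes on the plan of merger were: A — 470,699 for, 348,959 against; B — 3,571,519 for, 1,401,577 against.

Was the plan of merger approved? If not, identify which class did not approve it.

A: a majority of 941959 is 470980; 470,980 required, 470,699 in favor — not approved.
B: 3/5 of 5952531 = 3571518.60, rounded up to 3571519; 3,571,519 required, 3,571,519 in favor — approved.

Not approved — the A shares did not give the required vote.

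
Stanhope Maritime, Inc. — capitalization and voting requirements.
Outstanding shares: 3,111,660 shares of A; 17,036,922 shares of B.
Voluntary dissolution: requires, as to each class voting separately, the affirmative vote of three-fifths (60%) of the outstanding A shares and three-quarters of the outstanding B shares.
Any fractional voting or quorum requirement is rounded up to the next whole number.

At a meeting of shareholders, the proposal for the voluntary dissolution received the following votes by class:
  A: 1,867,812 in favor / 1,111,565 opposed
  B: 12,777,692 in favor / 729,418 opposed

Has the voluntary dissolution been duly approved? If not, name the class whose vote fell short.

Approved — every class gave the required vote.

A: 3/5 of 3111660 = 1866996; 1,866,996 required, 1,867,812 in favor — approved.
B: 3/4 of 17036922 = 12777691.50, rounded up to 12777692; 12,777,692 required, 12,777,692 in favor — approved.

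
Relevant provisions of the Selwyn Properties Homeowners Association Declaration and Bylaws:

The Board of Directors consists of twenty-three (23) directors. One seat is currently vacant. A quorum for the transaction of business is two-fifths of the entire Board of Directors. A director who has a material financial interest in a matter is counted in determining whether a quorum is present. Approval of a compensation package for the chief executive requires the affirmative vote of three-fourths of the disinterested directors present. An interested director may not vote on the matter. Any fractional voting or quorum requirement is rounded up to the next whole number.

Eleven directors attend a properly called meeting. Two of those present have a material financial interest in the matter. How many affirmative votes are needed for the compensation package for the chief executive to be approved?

The compensation package for the chief executive requires three-fourths of the disinterested directors present (11 − 2 = 9).
3/4 of 9 = 6.75, rounded up to 7.

7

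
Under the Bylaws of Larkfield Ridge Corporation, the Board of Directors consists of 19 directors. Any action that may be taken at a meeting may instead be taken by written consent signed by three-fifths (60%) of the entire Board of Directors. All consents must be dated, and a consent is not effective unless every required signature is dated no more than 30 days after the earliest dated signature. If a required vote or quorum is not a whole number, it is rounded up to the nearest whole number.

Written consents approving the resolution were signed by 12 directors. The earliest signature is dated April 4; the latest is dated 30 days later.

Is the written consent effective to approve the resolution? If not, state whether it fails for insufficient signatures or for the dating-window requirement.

Signatures required: three-fifths (60%) of 19 — 3/5 of 19 = 11.40, rounded up to 12, so 12 needed; 12 signed. Sufficient.
Dating window: the latest signature is 30 days after the earliest; the limit is 30 days. Within the window.

Effective — both the signature and dating-window requirements are satisfied.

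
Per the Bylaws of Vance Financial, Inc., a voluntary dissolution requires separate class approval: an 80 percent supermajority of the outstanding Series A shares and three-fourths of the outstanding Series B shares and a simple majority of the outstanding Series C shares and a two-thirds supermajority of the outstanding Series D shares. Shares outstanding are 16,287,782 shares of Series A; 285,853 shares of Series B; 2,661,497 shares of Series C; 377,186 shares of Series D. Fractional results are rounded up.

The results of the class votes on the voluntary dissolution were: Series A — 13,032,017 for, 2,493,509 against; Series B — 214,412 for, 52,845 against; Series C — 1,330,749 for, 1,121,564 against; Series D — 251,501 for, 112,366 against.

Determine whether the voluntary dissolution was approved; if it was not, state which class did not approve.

Approved — every class gave the required vote.

Series A: 4/5 of 16287782 = 13030225.60, rounded up to 13030226; 13,030,226 required, 13,032,017 in favor — approved.
Series B: 3/4 of 285853 = 214389.75, rounded up to 214390; 214,390 required, 214,412 in favor — approved.
Series C: a majority of 2661497 is 1330749; 1,330,749 required, 1,330,749 in favor — approved.
Series D: 2/3 of 377186 = 251457.33, rounded up to 251458; 251,458 required, 251,501 in favor — approved.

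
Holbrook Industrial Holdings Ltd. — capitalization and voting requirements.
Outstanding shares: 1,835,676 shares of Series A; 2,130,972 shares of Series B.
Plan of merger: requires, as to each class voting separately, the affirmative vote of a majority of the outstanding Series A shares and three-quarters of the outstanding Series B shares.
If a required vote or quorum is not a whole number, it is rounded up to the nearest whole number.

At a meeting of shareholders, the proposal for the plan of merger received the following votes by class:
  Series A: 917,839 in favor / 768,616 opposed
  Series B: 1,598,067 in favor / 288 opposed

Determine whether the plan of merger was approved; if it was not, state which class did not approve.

Not approved — the Series B shares did not give the required vote.

Series A: a majority of 1835676 is 917839; 917,839 required, 917,839 in favor — approved.
Series B: 3/4 of 2130972 = 1598229; 1,598,229 required, 1,598,067 in favor — not approved.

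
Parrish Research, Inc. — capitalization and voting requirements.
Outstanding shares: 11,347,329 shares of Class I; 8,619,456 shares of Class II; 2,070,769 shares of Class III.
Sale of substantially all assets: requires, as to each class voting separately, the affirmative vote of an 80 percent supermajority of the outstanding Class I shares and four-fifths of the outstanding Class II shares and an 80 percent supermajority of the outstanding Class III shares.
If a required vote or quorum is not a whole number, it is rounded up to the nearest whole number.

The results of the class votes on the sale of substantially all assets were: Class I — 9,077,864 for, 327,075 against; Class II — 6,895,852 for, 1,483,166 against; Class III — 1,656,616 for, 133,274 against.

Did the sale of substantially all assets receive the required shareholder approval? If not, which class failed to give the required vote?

Approved — every class gave the required vote.

Class I: 4/5 of 11347329 = 9077863.20, rounded up to 9077864; 9,077,864 required, 9,077,864 in favor — approved.
Class II: 4/5 of 8619456 = 6895564.80, rounded up to 6895565; 6,895,565 required, 6,895,852 in favor — approved.
Class III: 4/5 of 2070769 = 1656615.20, rounded up to 1656616; 1,656,616 required, 1,656,616 in favor — approved.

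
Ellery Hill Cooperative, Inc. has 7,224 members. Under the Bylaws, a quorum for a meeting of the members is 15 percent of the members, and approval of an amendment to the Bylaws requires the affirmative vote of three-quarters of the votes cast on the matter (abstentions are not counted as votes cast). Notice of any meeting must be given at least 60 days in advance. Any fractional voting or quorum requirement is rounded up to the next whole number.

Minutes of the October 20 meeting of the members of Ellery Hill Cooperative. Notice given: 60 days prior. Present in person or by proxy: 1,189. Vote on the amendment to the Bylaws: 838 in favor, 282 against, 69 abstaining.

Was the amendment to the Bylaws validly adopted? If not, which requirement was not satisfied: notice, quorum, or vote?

Notice: 60 days given; 60 required. Satisfied.
Quorum: 15% of 7,224 = 1,083.60, rounded up to 1,084; 1,189 present. Satisfied.
Vote: requires three-fourths of the votes cast (1,189 − 69 abstaining = 1,120); 3/4 of 1120 = 840, so 840 needed; 838 in favor. Not satisfied.

Invalid — vote requirement not satisfied.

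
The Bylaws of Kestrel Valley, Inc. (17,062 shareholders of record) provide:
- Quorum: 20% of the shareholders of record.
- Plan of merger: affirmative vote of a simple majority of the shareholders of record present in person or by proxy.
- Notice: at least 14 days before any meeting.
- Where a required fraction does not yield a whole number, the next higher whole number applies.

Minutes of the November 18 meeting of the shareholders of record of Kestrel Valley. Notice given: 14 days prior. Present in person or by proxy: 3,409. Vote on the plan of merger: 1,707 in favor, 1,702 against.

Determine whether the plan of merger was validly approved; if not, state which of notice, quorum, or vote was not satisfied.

Invalid — quorum requirement not satisfied.

Notice: 14 days given; 14 required. Satisfied.
Quorum: 20% of 17,062 = 3,412.40, rounded up to 3,413; 3,409 present. Not satisfied.
Vote: requires a majority of those present (3,409); a majority of 3409 is 1705, so 1,705 needed; 1,707 in favor. Satisfied.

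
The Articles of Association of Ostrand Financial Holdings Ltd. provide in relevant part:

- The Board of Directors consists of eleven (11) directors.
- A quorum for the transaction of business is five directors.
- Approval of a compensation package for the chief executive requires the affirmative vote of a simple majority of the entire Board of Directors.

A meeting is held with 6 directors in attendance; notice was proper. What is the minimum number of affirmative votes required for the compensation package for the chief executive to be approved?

6

The compensation package for the chief executive requires a majority of the entire Board of Directors (11).
A majority of 11 is 6.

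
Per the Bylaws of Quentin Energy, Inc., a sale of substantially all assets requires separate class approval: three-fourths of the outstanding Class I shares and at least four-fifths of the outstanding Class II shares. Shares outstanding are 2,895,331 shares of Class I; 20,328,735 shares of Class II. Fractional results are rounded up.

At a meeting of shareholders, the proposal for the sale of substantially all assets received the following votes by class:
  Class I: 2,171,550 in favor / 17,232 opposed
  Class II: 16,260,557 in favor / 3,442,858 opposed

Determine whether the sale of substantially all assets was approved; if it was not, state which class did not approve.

Class I: 3/4 of 2895331 = 2171498.25, rounded up to 2171499; 2,171,499 required, 2,171,550 in favor — approved.
Class II: 4/5 of 20328735 = 16262988; 16,262,988 required, 16,260,557 in favor — not approved.

Not approved — the Class II shares did not give the required vote.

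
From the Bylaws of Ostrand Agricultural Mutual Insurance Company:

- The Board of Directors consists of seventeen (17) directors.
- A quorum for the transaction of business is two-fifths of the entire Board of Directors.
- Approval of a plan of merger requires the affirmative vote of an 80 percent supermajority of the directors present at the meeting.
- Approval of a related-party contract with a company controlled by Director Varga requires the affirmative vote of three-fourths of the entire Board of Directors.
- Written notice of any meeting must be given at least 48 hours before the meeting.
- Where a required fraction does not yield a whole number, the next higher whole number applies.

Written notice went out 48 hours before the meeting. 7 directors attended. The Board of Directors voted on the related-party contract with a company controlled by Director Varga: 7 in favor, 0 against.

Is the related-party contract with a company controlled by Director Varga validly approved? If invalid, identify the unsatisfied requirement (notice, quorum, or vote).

Notice: 48 hours given; 48 required (48 ≥ 48). Satisfied.
Quorum: 7 present; quorum is 7. Satisfied.
Vote: the related-party contract with a company controlled by Director Varga requires three-fourths of the entire Board of Directors (17). 3/4 of 17 = 12.75, rounded up to 13, so 13 affirmative votes are needed; 7 voted in favor. Not satisfied.

Invalid — vote requirement not satisfied.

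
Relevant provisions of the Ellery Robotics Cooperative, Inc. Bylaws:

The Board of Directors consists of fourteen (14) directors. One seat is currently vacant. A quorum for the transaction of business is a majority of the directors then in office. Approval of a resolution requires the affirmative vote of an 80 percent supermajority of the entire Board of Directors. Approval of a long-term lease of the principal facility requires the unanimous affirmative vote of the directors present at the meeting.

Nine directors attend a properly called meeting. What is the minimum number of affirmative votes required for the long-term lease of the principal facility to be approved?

The long-term lease of the principal facility requires the unanimous vote of the directors present (9).
Unanimous means all 9.

9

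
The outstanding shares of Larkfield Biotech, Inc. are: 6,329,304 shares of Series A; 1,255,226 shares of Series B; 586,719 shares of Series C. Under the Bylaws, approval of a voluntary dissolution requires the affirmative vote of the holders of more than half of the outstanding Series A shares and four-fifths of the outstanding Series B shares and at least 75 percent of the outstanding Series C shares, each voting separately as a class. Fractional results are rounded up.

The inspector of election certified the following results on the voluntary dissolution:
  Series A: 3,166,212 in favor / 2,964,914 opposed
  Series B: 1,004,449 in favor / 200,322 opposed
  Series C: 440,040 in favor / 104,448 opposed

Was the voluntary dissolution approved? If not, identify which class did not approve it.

Approved — every class gave the required vote.

Series A: a majority of 6329304 is 3164653; 3,164,653 required, 3,166,212 in favor — approved.
Series B: 4/5 of 1255226 = 1004180.80, rounded up to 1004181; 1,004,181 required, 1,004,449 in favor — approved.
Series C: 3/4 of 586719 = 440039.25, rounded up to 440040; 440,040 required, 440,040 in favor — approved.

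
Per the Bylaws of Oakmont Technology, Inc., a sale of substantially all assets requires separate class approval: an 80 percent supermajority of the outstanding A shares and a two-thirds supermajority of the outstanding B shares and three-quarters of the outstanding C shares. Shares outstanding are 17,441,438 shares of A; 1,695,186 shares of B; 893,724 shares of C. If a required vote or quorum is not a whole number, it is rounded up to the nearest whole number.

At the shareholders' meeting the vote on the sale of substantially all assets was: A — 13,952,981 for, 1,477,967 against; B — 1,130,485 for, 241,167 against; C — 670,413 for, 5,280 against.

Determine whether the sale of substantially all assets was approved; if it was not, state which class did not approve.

A: 4/5 of 17441438 = 13953150.40, rounded up to 13953151; 13,953,151 required, 13,952,981 in favor — not approved.
B: 2/3 of 1695186 = 1130124; 1,130,124 required, 1,130,485 in favor — approved.
C: 3/4 of 893724 = 670293; 670,293 required, 670,413 in favor — approved.

Not approved — the A shares did not give the required vote.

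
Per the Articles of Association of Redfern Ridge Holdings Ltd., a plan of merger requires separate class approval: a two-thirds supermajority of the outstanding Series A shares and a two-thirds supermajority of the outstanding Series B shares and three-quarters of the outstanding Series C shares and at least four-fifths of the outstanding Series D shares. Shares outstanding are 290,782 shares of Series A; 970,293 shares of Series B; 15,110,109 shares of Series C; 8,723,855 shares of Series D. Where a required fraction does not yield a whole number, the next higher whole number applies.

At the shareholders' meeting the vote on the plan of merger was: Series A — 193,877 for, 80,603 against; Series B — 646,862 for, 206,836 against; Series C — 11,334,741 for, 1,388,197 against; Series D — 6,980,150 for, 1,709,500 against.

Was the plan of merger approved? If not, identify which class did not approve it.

Series A: 2/3 of 290782 = 193854.67, rounded up to 193855; 193,855 required, 193,877 in favor — approved.
Series B: 2/3 of 970293 = 646862; 646,862 required, 646,862 in favor — approved.
Series C: 3/4 of 15110109 = 11332581.75, rounded up to 11332582; 11,332,582 required, 11,334,741 in favor — approved.
Series D: 4/5 of 8723855 = 6979084; 6,979,084 required, 6,980,150 in favor — approved.

Approved — every class gave the required vote.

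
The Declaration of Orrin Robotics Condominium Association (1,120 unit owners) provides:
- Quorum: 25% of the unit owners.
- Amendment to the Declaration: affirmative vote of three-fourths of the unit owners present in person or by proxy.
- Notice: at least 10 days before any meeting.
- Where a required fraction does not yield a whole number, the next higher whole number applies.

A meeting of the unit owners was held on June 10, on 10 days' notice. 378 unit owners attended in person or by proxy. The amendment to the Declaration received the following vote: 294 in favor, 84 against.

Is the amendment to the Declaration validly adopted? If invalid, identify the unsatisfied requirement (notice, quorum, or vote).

Valid — all requirements satisfied.

Notice: 10 days given; 10 required. Satisfied.
Quorum: 25% of 1,120 = 280; 378 present. Satisfied.
Vote: requires three-fourths of those present (378); 3/4 of 378 = 283.50, rounded up to 284, so 284 needed; 294 in favor. Satisfied.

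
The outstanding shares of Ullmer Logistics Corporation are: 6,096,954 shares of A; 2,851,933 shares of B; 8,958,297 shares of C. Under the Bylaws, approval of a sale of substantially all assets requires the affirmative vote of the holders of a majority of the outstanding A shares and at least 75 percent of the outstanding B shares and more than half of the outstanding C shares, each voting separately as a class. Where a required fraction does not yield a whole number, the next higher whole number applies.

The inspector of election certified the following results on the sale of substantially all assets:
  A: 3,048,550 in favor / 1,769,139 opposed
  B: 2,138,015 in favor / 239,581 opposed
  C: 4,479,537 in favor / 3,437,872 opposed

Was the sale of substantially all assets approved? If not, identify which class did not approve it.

A: a majority of 6096954 is 3048478; 3,048,478 required, 3,048,550 in favor — approved.
B: 3/4 of 2851933 = 2138949.75, rounded up to 2138950; 2,138,950 required, 2,138,015 in favor — not approved.
C: a majority of 8958297 is 4479149; 4,479,149 required, 4,479,537 in favor — approved.

Not approved — the B shares did not give the required vote.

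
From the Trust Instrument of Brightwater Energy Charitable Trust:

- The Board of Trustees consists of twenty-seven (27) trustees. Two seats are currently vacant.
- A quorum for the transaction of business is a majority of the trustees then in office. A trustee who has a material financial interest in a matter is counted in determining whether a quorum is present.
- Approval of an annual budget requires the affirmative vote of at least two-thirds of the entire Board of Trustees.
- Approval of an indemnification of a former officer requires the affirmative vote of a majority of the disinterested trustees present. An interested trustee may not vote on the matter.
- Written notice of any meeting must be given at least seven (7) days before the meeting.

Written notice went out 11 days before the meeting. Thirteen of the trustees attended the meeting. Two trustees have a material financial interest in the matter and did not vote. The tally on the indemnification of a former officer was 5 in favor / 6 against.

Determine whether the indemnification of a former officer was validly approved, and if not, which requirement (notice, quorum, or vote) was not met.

Invalid — vote requirement not satisfied.

Notice: 11 days given; 7 required (11 ≥ 7). Satisfied.
Quorum: 13 present (interested trustees count toward quorum); quorum is 13. Satisfied.
Vote: the indemnification of a former officer requires a majority of the disinterested trustees present (13 − 2 = 11). A majority of 11 is 6, so 6 affirmative votes are needed; 5 voted in favor. Not satisfied.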